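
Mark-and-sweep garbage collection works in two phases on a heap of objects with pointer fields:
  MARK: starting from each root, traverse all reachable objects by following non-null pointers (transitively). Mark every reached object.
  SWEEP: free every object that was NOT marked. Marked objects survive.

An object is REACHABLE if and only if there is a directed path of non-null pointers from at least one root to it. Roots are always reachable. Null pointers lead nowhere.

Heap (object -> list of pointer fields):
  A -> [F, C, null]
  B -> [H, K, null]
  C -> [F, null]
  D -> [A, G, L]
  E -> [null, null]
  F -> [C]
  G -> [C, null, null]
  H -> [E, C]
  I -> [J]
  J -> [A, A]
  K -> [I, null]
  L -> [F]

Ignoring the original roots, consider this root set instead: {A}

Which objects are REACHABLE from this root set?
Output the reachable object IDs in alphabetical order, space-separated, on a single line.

Roots: A
Mark A: refs=F C null, marked=A
Mark F: refs=C, marked=A F
Mark C: refs=F null, marked=A C F
Unmarked (collected): B D E G H I J K L

Answer: A C F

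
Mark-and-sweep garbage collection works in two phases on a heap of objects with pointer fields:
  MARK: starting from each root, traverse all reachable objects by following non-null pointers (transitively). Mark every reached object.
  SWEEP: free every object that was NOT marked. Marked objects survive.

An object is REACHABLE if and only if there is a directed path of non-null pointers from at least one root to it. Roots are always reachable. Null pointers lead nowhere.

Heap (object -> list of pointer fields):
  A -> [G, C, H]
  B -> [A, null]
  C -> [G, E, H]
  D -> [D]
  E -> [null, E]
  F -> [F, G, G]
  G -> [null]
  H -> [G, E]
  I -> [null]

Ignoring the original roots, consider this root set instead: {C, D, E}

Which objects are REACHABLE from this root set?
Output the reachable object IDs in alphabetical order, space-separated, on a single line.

Answer: C D E G H

Derivation:
Roots: C D E
Mark C: refs=G E H, marked=C
Mark D: refs=D, marked=C D
Mark E: refs=null E, marked=C D E
Mark G: refs=null, marked=C D E G
Mark H: refs=G E, marked=C D E G H
Unmarked (collected): A B F I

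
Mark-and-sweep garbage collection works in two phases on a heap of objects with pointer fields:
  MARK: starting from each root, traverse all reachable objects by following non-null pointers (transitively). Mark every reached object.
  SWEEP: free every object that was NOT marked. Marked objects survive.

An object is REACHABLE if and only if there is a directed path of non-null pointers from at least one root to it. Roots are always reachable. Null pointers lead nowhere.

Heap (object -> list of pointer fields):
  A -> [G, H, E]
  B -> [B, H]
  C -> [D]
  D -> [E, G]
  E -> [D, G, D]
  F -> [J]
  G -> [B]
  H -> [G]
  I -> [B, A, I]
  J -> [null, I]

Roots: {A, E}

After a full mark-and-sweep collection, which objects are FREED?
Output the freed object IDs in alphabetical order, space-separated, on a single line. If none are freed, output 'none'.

Roots: A E
Mark A: refs=G H E, marked=A
Mark E: refs=D G D, marked=A E
Mark G: refs=B, marked=A E G
Mark H: refs=G, marked=A E G H
Mark D: refs=E G, marked=A D E G H
Mark B: refs=B H, marked=A B D E G H
Unmarked (collected): C F I J

Answer: C F I J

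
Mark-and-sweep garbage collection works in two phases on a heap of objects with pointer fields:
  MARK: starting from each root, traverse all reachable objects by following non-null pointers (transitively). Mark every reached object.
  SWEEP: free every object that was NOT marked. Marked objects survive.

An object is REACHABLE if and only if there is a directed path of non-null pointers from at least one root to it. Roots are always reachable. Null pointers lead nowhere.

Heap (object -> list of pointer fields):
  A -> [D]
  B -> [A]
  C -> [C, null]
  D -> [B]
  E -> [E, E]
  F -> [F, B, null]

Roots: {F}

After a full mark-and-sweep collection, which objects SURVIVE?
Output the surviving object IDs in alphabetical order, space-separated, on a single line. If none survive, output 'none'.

Roots: F
Mark F: refs=F B null, marked=F
Mark B: refs=A, marked=B F
Mark A: refs=D, marked=A B F
Mark D: refs=B, marked=A B D F
Unmarked (collected): C E

Answer: A B D F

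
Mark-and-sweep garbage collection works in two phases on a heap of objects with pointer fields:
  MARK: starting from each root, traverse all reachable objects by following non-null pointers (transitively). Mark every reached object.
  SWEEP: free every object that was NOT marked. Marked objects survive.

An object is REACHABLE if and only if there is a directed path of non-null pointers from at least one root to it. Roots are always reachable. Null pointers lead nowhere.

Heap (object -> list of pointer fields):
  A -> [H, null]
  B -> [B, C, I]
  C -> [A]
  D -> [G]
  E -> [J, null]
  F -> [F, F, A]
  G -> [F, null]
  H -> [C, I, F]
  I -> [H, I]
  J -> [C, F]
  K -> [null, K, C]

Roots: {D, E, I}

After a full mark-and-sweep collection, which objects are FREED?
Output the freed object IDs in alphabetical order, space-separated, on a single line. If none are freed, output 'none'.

Answer: B K

Derivation:
Roots: D E I
Mark D: refs=G, marked=D
Mark E: refs=J null, marked=D E
Mark I: refs=H I, marked=D E I
Mark G: refs=F null, marked=D E G I
Mark J: refs=C F, marked=D E G I J
Mark H: refs=C I F, marked=D E G H I J
Mark F: refs=F F A, marked=D E F G H I J
Mark C: refs=A, marked=C D E F G H I J
Mark A: refs=H null, marked=A C D E F G H I J
Unmarked (collected): B K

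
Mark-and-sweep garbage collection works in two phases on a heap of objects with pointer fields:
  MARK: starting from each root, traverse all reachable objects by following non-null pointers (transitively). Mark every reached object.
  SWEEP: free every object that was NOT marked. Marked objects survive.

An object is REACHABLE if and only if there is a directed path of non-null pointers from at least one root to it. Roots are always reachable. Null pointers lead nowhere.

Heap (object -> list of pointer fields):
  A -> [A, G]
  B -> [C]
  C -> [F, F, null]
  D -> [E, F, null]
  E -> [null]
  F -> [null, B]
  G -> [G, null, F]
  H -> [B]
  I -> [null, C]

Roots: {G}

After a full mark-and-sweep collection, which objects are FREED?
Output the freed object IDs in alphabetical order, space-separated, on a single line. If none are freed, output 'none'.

Answer: A D E H I

Derivation:
Roots: G
Mark G: refs=G null F, marked=G
Mark F: refs=null B, marked=F G
Mark B: refs=C, marked=B F G
Mark C: refs=F F null, marked=B C F G
Unmarked (collected): A D E H I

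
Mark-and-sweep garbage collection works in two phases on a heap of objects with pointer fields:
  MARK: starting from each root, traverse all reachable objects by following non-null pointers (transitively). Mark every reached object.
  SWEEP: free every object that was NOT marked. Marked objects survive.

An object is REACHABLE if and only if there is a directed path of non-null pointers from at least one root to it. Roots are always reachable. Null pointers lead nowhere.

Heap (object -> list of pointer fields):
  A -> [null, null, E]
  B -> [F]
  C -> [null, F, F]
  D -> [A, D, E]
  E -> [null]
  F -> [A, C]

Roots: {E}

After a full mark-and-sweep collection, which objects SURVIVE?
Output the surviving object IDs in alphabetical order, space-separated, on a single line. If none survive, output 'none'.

Roots: E
Mark E: refs=null, marked=E
Unmarked (collected): A B C D F

Answer: E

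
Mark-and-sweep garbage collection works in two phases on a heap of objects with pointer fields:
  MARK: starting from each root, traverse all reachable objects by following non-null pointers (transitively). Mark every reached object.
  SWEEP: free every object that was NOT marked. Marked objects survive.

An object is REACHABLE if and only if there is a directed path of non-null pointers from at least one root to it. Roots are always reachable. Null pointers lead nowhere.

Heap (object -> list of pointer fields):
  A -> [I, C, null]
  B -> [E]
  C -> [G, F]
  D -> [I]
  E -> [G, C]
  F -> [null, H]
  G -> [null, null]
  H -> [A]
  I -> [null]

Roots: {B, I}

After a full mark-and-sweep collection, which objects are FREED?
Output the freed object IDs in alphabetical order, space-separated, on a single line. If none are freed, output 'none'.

Roots: B I
Mark B: refs=E, marked=B
Mark I: refs=null, marked=B I
Mark E: refs=G C, marked=B E I
Mark G: refs=null null, marked=B E G I
Mark C: refs=G F, marked=B C E G I
Mark F: refs=null H, marked=B C E F G I
Mark H: refs=A, marked=B C E F G H I
Mark A: refs=I C null, marked=A B C E F G H I
Unmarked (collected): D

Answer: D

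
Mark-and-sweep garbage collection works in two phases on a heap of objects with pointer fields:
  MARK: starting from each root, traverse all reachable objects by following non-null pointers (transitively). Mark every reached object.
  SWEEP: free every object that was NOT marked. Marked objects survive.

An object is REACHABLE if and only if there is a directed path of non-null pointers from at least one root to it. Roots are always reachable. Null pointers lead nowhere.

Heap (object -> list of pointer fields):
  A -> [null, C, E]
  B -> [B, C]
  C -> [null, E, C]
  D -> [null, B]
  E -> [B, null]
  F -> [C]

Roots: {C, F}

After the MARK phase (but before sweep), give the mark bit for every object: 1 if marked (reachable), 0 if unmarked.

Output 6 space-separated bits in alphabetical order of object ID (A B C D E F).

Roots: C F
Mark C: refs=null E C, marked=C
Mark F: refs=C, marked=C F
Mark E: refs=B null, marked=C E F
Mark B: refs=B C, marked=B C E F
Unmarked (collected): A D

Answer: 0 1 1 0 1 1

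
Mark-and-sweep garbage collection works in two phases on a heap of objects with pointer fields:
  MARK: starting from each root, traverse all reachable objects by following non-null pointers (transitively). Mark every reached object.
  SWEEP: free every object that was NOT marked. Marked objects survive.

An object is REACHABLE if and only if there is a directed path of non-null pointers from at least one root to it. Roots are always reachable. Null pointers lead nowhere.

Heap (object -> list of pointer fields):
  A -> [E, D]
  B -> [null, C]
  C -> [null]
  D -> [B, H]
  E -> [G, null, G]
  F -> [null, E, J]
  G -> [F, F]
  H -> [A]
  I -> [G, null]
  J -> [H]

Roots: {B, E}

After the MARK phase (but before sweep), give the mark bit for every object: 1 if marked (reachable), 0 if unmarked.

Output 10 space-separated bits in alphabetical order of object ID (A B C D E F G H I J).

Roots: B E
Mark B: refs=null C, marked=B
Mark E: refs=G null G, marked=B E
Mark C: refs=null, marked=B C E
Mark G: refs=F F, marked=B C E G
Mark F: refs=null E J, marked=B C E F G
Mark J: refs=H, marked=B C E F G J
Mark H: refs=A, marked=B C E F G H J
Mark A: refs=E D, marked=A B C E F G H J
Mark D: refs=B H, marked=A B C D E F G H J
Unmarked (collected): I

Answer: 1 1 1 1 1 1 1 1 0 1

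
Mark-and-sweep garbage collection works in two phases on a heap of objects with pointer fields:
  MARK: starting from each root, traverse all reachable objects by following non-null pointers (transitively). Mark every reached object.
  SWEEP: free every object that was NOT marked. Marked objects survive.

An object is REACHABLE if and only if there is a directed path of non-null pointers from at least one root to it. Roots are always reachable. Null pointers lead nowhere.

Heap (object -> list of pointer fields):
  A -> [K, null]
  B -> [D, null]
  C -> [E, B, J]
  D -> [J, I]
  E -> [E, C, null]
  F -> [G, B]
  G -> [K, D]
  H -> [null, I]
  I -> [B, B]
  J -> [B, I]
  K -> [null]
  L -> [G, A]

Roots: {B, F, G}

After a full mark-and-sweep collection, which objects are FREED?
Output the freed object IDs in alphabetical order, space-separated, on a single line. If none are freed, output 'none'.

Answer: A C E H L

Derivation:
Roots: B F G
Mark B: refs=D null, marked=B
Mark F: refs=G B, marked=B F
Mark G: refs=K D, marked=B F G
Mark D: refs=J I, marked=B D F G
Mark K: refs=null, marked=B D F G K
Mark J: refs=B I, marked=B D F G J K
Mark I: refs=B B, marked=B D F G I J K
Unmarked (collected): A C E H L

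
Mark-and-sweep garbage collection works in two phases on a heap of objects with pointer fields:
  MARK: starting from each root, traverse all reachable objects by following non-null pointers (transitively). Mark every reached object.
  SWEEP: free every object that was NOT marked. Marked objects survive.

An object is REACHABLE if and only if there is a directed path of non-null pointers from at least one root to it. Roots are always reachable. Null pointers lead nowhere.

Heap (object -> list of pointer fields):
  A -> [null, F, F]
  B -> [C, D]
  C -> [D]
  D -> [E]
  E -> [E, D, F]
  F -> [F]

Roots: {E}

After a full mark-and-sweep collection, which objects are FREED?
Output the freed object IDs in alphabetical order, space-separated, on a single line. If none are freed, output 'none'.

Roots: E
Mark E: refs=E D F, marked=E
Mark D: refs=E, marked=D E
Mark F: refs=F, marked=D E F
Unmarked (collected): A B C

Answer: A B C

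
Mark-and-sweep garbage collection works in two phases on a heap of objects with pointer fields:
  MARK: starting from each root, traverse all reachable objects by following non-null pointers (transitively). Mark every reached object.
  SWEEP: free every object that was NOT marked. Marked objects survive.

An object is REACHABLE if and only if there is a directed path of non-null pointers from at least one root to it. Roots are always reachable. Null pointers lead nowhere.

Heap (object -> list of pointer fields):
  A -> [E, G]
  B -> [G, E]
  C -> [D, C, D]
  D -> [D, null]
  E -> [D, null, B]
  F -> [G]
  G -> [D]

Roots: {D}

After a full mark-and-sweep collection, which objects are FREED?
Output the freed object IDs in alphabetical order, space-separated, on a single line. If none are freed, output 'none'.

Answer: A B C E F G

Derivation:
Roots: D
Mark D: refs=D null, marked=D
Unmarked (collected): A B C E F G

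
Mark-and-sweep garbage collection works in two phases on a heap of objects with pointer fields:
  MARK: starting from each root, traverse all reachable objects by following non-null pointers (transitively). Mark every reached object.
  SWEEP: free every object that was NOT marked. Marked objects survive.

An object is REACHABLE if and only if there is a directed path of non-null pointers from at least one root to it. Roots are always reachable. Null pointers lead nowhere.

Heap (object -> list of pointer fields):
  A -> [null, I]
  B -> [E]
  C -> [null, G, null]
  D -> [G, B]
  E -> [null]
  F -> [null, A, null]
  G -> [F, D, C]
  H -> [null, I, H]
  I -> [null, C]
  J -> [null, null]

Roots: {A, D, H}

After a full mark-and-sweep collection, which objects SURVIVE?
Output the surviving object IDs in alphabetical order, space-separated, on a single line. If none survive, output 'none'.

Roots: A D H
Mark A: refs=null I, marked=A
Mark D: refs=G B, marked=A D
Mark H: refs=null I H, marked=A D H
Mark I: refs=null C, marked=A D H I
Mark G: refs=F D C, marked=A D G H I
Mark B: refs=E, marked=A B D G H I
Mark C: refs=null G null, marked=A B C D G H I
Mark F: refs=null A null, marked=A B C D F G H I
Mark E: refs=null, marked=A B C D E F G H I
Unmarked (collected): J

Answer: A B C D E F G H I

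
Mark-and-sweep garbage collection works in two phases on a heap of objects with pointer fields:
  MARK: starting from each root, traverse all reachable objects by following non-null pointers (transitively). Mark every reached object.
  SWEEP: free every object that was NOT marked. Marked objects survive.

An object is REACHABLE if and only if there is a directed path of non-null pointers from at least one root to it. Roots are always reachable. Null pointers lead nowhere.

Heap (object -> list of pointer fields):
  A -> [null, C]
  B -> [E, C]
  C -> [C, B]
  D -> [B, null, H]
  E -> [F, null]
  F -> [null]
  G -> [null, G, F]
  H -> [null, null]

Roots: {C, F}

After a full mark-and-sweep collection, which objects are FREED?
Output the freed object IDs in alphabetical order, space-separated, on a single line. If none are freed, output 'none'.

Roots: C F
Mark C: refs=C B, marked=C
Mark F: refs=null, marked=C F
Mark B: refs=E C, marked=B C F
Mark E: refs=F null, marked=B C E F
Unmarked (collected): A D G H

Answer: A D G H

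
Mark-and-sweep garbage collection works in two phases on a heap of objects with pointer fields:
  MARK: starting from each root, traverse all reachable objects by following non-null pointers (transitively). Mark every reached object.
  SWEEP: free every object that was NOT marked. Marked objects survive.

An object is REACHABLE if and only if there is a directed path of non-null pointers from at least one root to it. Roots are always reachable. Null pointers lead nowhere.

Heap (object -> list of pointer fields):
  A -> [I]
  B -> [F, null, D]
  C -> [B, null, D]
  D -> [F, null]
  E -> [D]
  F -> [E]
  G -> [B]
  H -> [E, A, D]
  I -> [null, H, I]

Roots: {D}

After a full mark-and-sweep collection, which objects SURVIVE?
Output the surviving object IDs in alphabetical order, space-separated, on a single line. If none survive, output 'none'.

Roots: D
Mark D: refs=F null, marked=D
Mark F: refs=E, marked=D F
Mark E: refs=D, marked=D E F
Unmarked (collected): A B C G H I

Answer: D E F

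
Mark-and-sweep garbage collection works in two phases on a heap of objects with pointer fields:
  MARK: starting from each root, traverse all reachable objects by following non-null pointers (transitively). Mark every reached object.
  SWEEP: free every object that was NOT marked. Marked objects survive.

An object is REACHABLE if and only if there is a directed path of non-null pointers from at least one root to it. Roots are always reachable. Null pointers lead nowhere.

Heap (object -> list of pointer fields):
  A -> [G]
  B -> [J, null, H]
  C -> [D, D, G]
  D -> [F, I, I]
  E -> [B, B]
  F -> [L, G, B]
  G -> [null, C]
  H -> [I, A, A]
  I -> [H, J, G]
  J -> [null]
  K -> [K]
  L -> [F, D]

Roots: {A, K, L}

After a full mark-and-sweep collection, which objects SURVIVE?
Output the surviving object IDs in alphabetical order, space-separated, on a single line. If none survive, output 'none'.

Roots: A K L
Mark A: refs=G, marked=A
Mark K: refs=K, marked=A K
Mark L: refs=F D, marked=A K L
Mark G: refs=null C, marked=A G K L
Mark F: refs=L G B, marked=A F G K L
Mark D: refs=F I I, marked=A D F G K L
Mark C: refs=D D G, marked=A C D F G K L
Mark B: refs=J null H, marked=A B C D F G K L
Mark I: refs=H J G, marked=A B C D F G I K L
Mark J: refs=null, marked=A B C D F G I J K L
Mark H: refs=I A A, marked=A B C D F G H I J K L
Unmarked (collected): E

Answer: A B C D F G H I J K L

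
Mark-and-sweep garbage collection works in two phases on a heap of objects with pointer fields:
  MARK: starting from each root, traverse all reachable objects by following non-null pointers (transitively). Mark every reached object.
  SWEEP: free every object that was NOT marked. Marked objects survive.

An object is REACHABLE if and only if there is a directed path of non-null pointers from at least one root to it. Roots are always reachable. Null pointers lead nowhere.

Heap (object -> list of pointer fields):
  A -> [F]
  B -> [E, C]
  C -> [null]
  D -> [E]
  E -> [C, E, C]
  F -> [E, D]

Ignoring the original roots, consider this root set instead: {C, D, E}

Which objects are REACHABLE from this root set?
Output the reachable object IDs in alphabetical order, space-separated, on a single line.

Answer: C D E

Derivation:
Roots: C D E
Mark C: refs=null, marked=C
Mark D: refs=E, marked=C D
Mark E: refs=C E C, marked=C D E
Unmarked (collected): A B F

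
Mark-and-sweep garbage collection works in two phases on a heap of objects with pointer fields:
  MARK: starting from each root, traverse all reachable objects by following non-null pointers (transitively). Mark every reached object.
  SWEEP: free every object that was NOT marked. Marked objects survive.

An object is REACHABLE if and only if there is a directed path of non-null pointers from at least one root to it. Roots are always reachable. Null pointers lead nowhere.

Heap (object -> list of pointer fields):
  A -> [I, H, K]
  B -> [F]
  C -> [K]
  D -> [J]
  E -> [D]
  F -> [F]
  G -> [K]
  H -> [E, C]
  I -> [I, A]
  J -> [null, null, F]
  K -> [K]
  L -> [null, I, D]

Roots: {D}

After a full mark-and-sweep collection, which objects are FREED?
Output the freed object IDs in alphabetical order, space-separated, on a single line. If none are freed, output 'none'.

Answer: A B C E G H I K L

Derivation:
Roots: D
Mark D: refs=J, marked=D
Mark J: refs=null null F, marked=D J
Mark F: refs=F, marked=D F J
Unmarked (collected): A B C E G H I K L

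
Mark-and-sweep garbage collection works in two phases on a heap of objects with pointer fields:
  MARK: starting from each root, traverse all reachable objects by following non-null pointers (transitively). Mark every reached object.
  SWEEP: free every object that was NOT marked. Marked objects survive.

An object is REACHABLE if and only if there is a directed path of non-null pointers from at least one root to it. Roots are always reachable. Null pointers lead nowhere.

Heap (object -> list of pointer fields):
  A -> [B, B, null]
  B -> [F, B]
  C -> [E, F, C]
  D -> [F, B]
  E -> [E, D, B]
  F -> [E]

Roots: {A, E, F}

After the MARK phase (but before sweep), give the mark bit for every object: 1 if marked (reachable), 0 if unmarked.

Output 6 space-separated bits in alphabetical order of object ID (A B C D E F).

Roots: A E F
Mark A: refs=B B null, marked=A
Mark E: refs=E D B, marked=A E
Mark F: refs=E, marked=A E F
Mark B: refs=F B, marked=A B E F
Mark D: refs=F B, marked=A B D E F
Unmarked (collected): C

Answer: 1 1 0 1 1 1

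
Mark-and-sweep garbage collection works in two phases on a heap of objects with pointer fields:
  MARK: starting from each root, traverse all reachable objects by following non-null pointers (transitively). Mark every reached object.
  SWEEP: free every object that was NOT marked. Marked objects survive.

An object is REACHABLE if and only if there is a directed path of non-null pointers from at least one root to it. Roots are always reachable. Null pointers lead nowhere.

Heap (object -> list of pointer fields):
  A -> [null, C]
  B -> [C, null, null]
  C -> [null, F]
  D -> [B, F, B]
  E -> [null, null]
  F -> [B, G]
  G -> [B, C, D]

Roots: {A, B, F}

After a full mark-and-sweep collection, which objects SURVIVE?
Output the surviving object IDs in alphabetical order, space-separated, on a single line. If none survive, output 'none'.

Roots: A B F
Mark A: refs=null C, marked=A
Mark B: refs=C null null, marked=A B
Mark F: refs=B G, marked=A B F
Mark C: refs=null F, marked=A B C F
Mark G: refs=B C D, marked=A B C F G
Mark D: refs=B F B, marked=A B C D F G
Unmarked (collected): E

Answer: A B C D F G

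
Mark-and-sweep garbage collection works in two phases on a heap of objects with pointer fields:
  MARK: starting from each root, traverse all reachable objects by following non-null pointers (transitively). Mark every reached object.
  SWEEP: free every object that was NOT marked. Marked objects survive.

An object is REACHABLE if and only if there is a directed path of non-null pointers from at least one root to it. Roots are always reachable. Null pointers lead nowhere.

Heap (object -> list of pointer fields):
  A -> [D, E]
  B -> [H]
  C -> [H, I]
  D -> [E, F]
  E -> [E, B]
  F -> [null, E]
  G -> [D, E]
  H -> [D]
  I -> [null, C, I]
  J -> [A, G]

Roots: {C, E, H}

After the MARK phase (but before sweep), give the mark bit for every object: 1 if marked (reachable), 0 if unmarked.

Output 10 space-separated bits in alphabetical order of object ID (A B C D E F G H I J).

Roots: C E H
Mark C: refs=H I, marked=C
Mark E: refs=E B, marked=C E
Mark H: refs=D, marked=C E H
Mark I: refs=null C I, marked=C E H I
Mark B: refs=H, marked=B C E H I
Mark D: refs=E F, marked=B C D E H I
Mark F: refs=null E, marked=B C D E F H I
Unmarked (collected): A G J

Answer: 0 1 1 1 1 1 0 1 1 0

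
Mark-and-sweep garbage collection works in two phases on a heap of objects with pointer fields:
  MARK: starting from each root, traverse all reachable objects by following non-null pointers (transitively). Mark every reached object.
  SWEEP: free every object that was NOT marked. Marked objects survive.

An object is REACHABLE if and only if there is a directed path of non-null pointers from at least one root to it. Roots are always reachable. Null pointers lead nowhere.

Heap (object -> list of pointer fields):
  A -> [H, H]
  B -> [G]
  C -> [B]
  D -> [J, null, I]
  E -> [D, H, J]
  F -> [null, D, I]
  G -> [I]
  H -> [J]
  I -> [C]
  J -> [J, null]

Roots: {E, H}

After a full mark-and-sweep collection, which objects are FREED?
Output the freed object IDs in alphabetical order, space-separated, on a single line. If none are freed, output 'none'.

Roots: E H
Mark E: refs=D H J, marked=E
Mark H: refs=J, marked=E H
Mark D: refs=J null I, marked=D E H
Mark J: refs=J null, marked=D E H J
Mark I: refs=C, marked=D E H I J
Mark C: refs=B, marked=C D E H I J
Mark B: refs=G, marked=B C D E H I J
Mark G: refs=I, marked=B C D E G H I J
Unmarked (collected): A F

Answer: A F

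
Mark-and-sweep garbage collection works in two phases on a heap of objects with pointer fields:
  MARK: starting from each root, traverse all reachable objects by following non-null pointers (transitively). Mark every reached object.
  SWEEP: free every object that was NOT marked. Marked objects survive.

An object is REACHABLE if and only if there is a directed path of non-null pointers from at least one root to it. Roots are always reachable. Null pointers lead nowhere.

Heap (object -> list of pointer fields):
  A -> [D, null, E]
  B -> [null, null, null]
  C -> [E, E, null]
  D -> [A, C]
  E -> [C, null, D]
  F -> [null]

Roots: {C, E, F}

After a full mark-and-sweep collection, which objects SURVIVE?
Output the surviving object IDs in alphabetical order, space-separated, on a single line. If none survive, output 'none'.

Answer: A C D E F

Derivation:
Roots: C E F
Mark C: refs=E E null, marked=C
Mark E: refs=C null D, marked=C E
Mark F: refs=null, marked=C E F
Mark D: refs=A C, marked=C D E F
Mark A: refs=D null E, marked=A C D E F
Unmarked (collected): B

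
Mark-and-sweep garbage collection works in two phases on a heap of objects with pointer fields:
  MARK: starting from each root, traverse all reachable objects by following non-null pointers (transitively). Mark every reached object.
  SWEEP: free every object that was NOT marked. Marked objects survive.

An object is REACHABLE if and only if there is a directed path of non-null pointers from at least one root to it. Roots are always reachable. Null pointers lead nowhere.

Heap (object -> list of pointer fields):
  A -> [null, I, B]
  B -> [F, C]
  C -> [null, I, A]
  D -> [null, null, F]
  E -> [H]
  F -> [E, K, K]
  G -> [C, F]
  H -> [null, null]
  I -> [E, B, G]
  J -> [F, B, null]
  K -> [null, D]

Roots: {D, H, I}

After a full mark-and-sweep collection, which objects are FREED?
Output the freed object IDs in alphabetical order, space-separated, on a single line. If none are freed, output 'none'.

Answer: J

Derivation:
Roots: D H I
Mark D: refs=null null F, marked=D
Mark H: refs=null null, marked=D H
Mark I: refs=E B G, marked=D H I
Mark F: refs=E K K, marked=D F H I
Mark E: refs=H, marked=D E F H I
Mark B: refs=F C, marked=B D E F H I
Mark G: refs=C F, marked=B D E F G H I
Mark K: refs=null D, marked=B D E F G H I K
Mark C: refs=null I A, marked=B C D E F G H I K
Mark A: refs=null I B, marked=A B C D E F G H I K
Unmarked (collected): J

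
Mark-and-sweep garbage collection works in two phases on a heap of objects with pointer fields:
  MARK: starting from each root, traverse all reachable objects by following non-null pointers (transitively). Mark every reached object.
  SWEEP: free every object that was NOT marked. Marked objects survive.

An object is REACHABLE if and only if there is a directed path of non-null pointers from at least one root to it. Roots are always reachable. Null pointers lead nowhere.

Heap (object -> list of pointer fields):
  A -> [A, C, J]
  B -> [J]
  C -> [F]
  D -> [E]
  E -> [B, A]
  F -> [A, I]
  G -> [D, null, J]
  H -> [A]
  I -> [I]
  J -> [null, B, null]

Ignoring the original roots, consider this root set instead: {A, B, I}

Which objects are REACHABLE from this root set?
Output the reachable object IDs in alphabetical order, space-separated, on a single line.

Roots: A B I
Mark A: refs=A C J, marked=A
Mark B: refs=J, marked=A B
Mark I: refs=I, marked=A B I
Mark C: refs=F, marked=A B C I
Mark J: refs=null B null, marked=A B C I J
Mark F: refs=A I, marked=A B C F I J
Unmarked (collected): D E G H

Answer: A B C F I J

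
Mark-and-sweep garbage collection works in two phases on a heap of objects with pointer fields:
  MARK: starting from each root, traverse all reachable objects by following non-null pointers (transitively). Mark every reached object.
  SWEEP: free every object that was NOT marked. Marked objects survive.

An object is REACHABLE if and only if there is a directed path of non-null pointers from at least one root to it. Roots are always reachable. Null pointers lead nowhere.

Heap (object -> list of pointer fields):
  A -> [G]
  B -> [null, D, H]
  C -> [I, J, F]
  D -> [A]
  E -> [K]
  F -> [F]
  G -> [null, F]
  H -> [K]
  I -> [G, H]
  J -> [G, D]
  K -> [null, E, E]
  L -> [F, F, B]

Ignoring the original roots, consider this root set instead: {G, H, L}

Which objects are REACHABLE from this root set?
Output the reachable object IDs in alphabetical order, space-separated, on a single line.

Answer: A B D E F G H K L

Derivation:
Roots: G H L
Mark G: refs=null F, marked=G
Mark H: refs=K, marked=G H
Mark L: refs=F F B, marked=G H L
Mark F: refs=F, marked=F G H L
Mark K: refs=null E E, marked=F G H K L
Mark B: refs=null D H, marked=B F G H K L
Mark E: refs=K, marked=B E F G H K L
Mark D: refs=A, marked=B D E F G H K L
Mark A: refs=G, marked=A B D E F G H K L
Unmarked (collected): C I J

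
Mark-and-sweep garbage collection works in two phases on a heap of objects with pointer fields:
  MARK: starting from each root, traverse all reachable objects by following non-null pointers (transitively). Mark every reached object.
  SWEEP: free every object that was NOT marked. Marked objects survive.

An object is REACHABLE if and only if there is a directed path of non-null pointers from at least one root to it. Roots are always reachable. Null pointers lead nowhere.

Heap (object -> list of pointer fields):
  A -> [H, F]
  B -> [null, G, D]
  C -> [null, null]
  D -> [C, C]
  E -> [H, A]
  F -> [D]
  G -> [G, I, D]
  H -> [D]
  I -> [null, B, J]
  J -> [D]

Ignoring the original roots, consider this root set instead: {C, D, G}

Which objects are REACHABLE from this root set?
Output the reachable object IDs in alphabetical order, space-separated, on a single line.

Answer: B C D G I J

Derivation:
Roots: C D G
Mark C: refs=null null, marked=C
Mark D: refs=C C, marked=C D
Mark G: refs=G I D, marked=C D G
Mark I: refs=null B J, marked=C D G I
Mark B: refs=null G D, marked=B C D G I
Mark J: refs=D, marked=B C D G I J
Unmarked (collected): A E F H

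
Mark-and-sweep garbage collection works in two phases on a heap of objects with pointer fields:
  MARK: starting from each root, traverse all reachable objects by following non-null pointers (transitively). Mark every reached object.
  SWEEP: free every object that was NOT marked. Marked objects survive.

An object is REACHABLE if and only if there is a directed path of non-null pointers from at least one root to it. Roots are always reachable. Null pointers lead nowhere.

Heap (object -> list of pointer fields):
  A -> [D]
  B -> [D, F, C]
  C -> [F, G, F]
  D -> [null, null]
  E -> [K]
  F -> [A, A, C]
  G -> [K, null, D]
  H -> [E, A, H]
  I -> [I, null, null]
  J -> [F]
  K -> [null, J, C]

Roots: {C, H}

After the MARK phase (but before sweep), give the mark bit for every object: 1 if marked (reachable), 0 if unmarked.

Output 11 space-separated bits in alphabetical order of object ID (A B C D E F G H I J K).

Roots: C H
Mark C: refs=F G F, marked=C
Mark H: refs=E A H, marked=C H
Mark F: refs=A A C, marked=C F H
Mark G: refs=K null D, marked=C F G H
Mark E: refs=K, marked=C E F G H
Mark A: refs=D, marked=A C E F G H
Mark K: refs=null J C, marked=A C E F G H K
Mark D: refs=null null, marked=A C D E F G H K
Mark J: refs=F, marked=A C D E F G H J K
Unmarked (collected): B I

Answer: 1 0 1 1 1 1 1 1 0 1 1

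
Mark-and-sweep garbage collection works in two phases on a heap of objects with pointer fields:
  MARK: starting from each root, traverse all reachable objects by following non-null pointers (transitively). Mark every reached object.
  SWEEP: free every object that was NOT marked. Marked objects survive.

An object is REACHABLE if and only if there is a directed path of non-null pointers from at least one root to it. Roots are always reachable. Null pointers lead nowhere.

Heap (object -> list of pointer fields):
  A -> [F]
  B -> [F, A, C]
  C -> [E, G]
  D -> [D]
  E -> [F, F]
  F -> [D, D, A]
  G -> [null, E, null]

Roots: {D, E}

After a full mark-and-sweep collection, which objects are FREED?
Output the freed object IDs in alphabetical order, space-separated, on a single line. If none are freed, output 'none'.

Roots: D E
Mark D: refs=D, marked=D
Mark E: refs=F F, marked=D E
Mark F: refs=D D A, marked=D E F
Mark A: refs=F, marked=A D E F
Unmarked (collected): B C G

Answer: B C G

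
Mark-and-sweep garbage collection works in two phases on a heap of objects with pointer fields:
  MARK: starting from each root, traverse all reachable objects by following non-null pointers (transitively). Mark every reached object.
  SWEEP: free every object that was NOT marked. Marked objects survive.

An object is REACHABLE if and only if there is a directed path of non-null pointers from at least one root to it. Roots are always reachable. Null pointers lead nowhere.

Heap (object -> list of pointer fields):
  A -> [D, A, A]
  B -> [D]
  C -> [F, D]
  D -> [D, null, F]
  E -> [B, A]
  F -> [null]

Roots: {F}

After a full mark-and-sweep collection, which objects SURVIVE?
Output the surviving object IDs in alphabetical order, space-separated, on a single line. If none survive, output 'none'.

Roots: F
Mark F: refs=null, marked=F
Unmarked (collected): A B C D E

Answer: F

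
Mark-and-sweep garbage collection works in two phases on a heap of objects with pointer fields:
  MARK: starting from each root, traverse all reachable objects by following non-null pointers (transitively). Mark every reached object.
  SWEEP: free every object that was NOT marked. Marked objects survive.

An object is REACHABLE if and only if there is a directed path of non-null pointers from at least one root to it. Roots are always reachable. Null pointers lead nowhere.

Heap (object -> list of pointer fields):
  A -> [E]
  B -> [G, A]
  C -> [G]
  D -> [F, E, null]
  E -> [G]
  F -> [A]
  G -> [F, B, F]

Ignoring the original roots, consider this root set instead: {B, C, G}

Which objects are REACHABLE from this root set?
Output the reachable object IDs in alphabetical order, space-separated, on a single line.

Answer: A B C E F G

Derivation:
Roots: B C G
Mark B: refs=G A, marked=B
Mark C: refs=G, marked=B C
Mark G: refs=F B F, marked=B C G
Mark A: refs=E, marked=A B C G
Mark F: refs=A, marked=A B C F G
Mark E: refs=G, marked=A B C E F G
Unmarked (collected): D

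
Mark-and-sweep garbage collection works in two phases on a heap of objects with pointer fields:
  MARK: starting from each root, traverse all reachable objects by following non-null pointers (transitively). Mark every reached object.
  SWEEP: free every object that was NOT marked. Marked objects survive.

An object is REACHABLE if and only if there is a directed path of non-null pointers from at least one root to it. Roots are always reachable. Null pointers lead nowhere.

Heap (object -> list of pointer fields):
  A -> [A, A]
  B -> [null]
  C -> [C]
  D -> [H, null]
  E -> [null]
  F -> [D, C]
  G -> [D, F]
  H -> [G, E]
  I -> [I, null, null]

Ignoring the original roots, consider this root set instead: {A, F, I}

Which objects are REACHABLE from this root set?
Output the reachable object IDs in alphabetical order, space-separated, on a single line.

Answer: A C D E F G H I

Derivation:
Roots: A F I
Mark A: refs=A A, marked=A
Mark F: refs=D C, marked=A F
Mark I: refs=I null null, marked=A F I
Mark D: refs=H null, marked=A D F I
Mark C: refs=C, marked=A C D F I
Mark H: refs=G E, marked=A C D F H I
Mark G: refs=D F, marked=A C D F G H I
Mark E: refs=null, marked=A C D E F G H I
Unmarked (collected): B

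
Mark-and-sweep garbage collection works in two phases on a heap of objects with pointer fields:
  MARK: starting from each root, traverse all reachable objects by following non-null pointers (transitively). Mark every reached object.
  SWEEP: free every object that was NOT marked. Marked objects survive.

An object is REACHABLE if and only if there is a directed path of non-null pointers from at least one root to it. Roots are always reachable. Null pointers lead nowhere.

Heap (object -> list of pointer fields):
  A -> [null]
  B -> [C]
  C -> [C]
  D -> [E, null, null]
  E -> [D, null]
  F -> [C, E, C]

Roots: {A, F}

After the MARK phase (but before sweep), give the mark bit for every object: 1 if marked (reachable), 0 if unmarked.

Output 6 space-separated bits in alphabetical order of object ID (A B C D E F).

Roots: A F
Mark A: refs=null, marked=A
Mark F: refs=C E C, marked=A F
Mark C: refs=C, marked=A C F
Mark E: refs=D null, marked=A C E F
Mark D: refs=E null null, marked=A C D E F
Unmarked (collected): B

Answer: 1 0 1 1 1 1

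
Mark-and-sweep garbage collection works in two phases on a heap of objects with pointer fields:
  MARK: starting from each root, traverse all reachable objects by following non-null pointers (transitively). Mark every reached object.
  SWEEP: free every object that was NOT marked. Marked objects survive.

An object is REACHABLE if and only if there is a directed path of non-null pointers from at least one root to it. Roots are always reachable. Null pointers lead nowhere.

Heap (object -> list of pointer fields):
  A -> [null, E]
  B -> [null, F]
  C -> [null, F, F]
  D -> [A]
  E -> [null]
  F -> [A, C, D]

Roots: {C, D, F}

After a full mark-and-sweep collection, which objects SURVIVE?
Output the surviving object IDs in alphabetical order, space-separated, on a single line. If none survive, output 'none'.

Roots: C D F
Mark C: refs=null F F, marked=C
Mark D: refs=A, marked=C D
Mark F: refs=A C D, marked=C D F
Mark A: refs=null E, marked=A C D F
Mark E: refs=null, marked=A C D E F
Unmarked (collected): B

Answer: A C D E F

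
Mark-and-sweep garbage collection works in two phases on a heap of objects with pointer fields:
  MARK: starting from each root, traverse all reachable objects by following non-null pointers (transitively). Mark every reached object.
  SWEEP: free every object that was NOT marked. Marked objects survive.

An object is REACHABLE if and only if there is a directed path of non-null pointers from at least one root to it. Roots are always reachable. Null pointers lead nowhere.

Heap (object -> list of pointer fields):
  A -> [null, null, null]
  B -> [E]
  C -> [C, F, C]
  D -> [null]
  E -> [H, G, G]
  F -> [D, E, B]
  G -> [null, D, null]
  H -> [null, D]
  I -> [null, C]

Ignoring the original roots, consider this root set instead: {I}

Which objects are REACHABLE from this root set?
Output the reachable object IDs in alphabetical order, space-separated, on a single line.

Roots: I
Mark I: refs=null C, marked=I
Mark C: refs=C F C, marked=C I
Mark F: refs=D E B, marked=C F I
Mark D: refs=null, marked=C D F I
Mark E: refs=H G G, marked=C D E F I
Mark B: refs=E, marked=B C D E F I
Mark H: refs=null D, marked=B C D E F H I
Mark G: refs=null D null, marked=B C D E F G H I
Unmarked (collected): A

Answer: B C D E F G H I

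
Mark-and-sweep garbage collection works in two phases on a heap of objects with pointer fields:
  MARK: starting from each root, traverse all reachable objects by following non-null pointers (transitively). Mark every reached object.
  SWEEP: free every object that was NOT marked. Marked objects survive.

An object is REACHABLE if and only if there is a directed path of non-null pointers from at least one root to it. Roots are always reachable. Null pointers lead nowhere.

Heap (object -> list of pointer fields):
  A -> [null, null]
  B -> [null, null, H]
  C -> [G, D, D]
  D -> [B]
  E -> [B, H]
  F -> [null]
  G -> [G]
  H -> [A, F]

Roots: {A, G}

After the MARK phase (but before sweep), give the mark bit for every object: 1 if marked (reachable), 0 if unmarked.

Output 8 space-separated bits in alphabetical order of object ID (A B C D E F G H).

Answer: 1 0 0 0 0 0 1 0

Derivation:
Roots: A G
Mark A: refs=null null, marked=A
Mark G: refs=G, marked=A G
Unmarked (collected): B C D E F H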